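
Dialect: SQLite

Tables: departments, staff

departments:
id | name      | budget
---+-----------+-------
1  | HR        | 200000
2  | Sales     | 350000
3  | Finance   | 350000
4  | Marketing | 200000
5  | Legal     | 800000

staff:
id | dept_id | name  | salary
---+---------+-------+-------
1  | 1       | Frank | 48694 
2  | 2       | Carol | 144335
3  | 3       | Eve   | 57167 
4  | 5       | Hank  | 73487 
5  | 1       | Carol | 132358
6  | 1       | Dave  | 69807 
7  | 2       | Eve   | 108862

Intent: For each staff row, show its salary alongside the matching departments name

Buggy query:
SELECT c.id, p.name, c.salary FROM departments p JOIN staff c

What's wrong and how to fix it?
Bug: Missing join condition: each staff row is matched to all departments rows instead of just its own

Fix: Add ON c.dept_id = p.id to the JOIN

Corrected query:
SELECT c.id, p.name, c.salary FROM departments p JOIN staff c ON c.dept_id = p.id

Result:
id | name    | salary
---+---------+-------
1  | HR      | 48694 
2  | Sales   | 144335
3  | Finance | 57167 
4  | Legal   | 73487 
5  | HR      | 132358
6  | HR      | 69807 
7  | Sales   | 108862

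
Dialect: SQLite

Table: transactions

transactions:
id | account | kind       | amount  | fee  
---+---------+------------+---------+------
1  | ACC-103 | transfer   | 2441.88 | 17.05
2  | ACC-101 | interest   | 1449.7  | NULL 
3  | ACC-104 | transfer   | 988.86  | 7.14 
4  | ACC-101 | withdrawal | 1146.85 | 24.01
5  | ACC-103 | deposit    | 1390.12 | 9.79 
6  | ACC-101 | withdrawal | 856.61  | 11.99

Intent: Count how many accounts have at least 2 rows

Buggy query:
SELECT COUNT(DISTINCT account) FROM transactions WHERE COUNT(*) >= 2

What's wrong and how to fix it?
Bug: COUNT(*) cannot appear in WHERE; the per-group count doesn't exist yet

Fix: Group first with HAVING COUNT(*) >= 2, then COUNT the resulting groups

Corrected query:
SELECT COUNT(*) FROM (SELECT account FROM transactions GROUP BY account HAVING COUNT(*) >= 2)

Result:
COUNT(*)
--------
2       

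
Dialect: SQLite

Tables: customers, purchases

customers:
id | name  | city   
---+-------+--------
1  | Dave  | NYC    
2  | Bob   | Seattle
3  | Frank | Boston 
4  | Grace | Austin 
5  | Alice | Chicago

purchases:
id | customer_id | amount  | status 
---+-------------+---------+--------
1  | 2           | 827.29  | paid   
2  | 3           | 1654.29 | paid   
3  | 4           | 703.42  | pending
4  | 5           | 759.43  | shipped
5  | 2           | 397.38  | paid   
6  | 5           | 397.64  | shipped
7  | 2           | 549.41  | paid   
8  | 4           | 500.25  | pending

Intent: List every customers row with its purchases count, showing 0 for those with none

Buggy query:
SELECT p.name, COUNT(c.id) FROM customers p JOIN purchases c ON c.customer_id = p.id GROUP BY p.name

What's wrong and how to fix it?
Bug: INNER JOIN drops customers rows that have no matching purchases rows

Fix: Switch to LEFT JOIN to retain unmatched parent rows

Corrected query:
SELECT p.name, COUNT(c.id) FROM customers p LEFT JOIN purchases c ON c.customer_id = p.id GROUP BY p.name

Result:
name  | COUNT(c.id)
------+------------
Alice | 2          
Bob   | 3          
Dave  | 0          
Frank | 1          
Grace | 2          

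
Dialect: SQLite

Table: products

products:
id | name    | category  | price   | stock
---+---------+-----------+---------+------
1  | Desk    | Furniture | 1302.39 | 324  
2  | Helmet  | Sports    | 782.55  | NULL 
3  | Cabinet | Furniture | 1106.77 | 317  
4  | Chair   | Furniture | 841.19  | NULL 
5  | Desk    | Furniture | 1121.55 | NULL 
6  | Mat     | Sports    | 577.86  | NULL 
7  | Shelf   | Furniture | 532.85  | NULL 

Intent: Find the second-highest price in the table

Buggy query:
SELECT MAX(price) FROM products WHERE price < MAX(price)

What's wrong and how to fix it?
Bug: The inner MAX is an aggregate inside WHERE, which is not allowed

Fix: Put the inner MAX in a scalar subquery

Corrected query:
SELECT MAX(price) FROM products WHERE price < (SELECT MAX(price) FROM products)

Result:
MAX(price)
----------
1121.55   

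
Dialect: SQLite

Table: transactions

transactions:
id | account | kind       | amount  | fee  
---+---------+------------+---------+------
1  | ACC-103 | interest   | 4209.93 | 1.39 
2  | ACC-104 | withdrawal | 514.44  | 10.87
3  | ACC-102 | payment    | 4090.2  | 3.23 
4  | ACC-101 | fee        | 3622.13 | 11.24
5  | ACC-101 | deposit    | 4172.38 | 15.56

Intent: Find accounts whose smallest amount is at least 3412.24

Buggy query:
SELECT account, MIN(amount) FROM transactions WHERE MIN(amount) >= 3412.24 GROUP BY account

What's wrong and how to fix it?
Bug: MIN() in WHERE is a misuse of aggregate

Fix: Use HAVING for the per-group MIN condition

Corrected query:
SELECT account, MIN(amount) FROM transactions GROUP BY account HAVING MIN(amount) >= 3412.24

Result:
account | MIN(amount)
--------+------------
ACC-101 | 3622.13    
ACC-102 | 4090.2     
ACC-103 | 4209.93    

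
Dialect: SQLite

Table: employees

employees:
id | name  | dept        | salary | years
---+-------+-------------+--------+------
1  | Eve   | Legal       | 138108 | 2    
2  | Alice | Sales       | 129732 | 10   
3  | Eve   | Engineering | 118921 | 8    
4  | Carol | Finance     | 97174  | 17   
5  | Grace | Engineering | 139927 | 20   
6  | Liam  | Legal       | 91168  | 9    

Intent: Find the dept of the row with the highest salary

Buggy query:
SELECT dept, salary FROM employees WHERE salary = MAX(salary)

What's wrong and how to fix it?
Bug: MAX(salary) is an aggregate and cannot be used directly in WHERE

Fix: Wrap MAX in a scalar subquery so WHERE compares against a single value

Corrected query:
SELECT dept, salary FROM employees WHERE salary = (SELECT MAX(salary) FROM employees)

Result:
dept        | salary
------------+-------
Engineering | 139927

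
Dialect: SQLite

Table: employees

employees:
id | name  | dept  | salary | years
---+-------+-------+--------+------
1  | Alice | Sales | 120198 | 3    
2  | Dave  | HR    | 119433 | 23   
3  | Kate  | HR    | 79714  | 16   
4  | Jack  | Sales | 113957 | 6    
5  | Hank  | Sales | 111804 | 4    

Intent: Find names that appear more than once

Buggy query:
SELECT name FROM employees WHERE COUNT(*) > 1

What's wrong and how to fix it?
Bug: WHERE can't reference COUNT(*); aggregates are computed after WHERE

Fix: Group first, then use HAVING for the count condition

Corrected query:
SELECT name FROM employees GROUP BY name HAVING COUNT(*) > 1

Result:
(no rows)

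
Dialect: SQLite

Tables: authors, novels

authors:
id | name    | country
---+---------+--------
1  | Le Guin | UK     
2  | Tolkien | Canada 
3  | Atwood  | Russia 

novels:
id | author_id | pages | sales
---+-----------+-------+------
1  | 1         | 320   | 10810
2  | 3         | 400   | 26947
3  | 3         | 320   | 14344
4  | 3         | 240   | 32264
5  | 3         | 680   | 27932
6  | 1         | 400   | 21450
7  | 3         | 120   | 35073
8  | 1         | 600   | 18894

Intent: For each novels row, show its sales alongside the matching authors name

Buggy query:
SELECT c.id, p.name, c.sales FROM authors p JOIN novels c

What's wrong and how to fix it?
Bug: JOIN with no ON clause produces a cartesian product; every novels row pairs with every authors row

Fix: Specify the join condition linking the foreign key to the parent id

Corrected query:
SELECT c.id, p.name, c.sales FROM authors p JOIN novels c ON c.author_id = p.id

Result:
id | name    | sales
---+---------+------
1  | Le Guin | 10810
2  | Atwood  | 26947
3  | Atwood  | 14344
4  | Atwood  | 32264
5  | Atwood  | 27932
6  | Le Guin | 21450
7  | Atwood  | 35073
8  | Le Guin | 18894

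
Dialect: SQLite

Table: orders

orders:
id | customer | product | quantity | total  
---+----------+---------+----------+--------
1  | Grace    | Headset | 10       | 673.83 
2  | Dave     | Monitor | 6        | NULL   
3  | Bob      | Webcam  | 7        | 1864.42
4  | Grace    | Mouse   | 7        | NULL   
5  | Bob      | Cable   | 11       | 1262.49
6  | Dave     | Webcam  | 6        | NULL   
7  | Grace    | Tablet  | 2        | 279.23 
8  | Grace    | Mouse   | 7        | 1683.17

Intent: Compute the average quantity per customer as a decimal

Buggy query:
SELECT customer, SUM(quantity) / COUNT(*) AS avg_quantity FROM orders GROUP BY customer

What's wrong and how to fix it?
Bug: Both operands are integers, so '/' performs integer division and truncates

Fix: Multiply by 1.0 (or CAST to REAL) to force floating-point division

Corrected query:
SELECT customer, SUM(quantity) * 1.0 / COUNT(*) AS avg_quantity FROM orders GROUP BY customer

Result:
customer | avg_quantity
---------+-------------
Bob      | 9           
Dave     | 6           
Grace    | 6.5         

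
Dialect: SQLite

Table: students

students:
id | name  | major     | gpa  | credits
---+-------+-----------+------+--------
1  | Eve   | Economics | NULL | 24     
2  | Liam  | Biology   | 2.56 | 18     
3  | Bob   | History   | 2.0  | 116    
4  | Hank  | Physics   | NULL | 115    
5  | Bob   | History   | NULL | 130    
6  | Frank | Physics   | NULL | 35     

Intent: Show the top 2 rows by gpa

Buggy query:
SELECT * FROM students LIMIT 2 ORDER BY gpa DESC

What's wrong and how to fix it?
Bug: ORDER BY cannot follow LIMIT; LIMIT is the final clause

Fix: Swap the clauses: ORDER BY first, then LIMIT

Corrected query:
SELECT * FROM students ORDER BY gpa DESC LIMIT 2

Result:
id | name | major   | gpa  | credits
---+------+---------+------+--------
2  | Liam | Biology | 2.56 | 18     
3  | Bob  | History | 2    | 116    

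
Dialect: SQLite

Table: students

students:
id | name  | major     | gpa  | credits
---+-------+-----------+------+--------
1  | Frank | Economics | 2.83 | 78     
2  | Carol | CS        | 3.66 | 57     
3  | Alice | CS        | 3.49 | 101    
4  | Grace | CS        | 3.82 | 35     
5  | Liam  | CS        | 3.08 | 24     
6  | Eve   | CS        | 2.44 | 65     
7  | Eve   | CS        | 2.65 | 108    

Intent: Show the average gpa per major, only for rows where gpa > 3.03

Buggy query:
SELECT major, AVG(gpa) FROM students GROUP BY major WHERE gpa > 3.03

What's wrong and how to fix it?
Bug: WHERE cannot follow GROUP BY

Fix: Place WHERE between FROM and GROUP BY

Corrected query:
SELECT major, AVG(gpa) FROM students WHERE gpa > 3.03 GROUP BY major

Result:
major | AVG(gpa)
------+---------
CS    | 3.5125  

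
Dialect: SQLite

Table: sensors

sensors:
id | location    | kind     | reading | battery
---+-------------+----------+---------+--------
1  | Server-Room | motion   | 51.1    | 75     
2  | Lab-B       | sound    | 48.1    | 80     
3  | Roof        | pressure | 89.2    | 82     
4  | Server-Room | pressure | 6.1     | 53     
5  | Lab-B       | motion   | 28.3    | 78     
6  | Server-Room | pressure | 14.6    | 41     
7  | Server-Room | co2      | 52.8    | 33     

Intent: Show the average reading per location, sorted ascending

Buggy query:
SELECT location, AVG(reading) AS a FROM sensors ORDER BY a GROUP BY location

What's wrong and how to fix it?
Bug: ORDER BY appears before GROUP BY; SQL clause order requires GROUP BY first

Fix: Reorder: SELECT … FROM … GROUP BY … ORDER BY …

Corrected query:
SELECT location, AVG(reading) AS a FROM sensors GROUP BY location ORDER BY a

Result:
location    | a    
------------+------
Server-Room | 31.15
Lab-B       | 38.2 
Roof        | 89.2 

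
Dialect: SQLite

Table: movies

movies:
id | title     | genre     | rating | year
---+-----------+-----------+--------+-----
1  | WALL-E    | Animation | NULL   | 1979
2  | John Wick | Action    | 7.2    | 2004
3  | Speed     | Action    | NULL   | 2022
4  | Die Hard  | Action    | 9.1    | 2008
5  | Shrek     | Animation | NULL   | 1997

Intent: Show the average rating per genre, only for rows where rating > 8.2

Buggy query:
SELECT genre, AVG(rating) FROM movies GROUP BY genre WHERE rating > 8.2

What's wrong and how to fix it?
Bug: Row-level WHERE must come before GROUP BY in the clause order

Fix: Move the WHERE clause before GROUP BY

Corrected query:
SELECT genre, AVG(rating) FROM movies WHERE rating > 8.2 GROUP BY genre

Result:
genre  | AVG(rating)
-------+------------
Action | 9.1        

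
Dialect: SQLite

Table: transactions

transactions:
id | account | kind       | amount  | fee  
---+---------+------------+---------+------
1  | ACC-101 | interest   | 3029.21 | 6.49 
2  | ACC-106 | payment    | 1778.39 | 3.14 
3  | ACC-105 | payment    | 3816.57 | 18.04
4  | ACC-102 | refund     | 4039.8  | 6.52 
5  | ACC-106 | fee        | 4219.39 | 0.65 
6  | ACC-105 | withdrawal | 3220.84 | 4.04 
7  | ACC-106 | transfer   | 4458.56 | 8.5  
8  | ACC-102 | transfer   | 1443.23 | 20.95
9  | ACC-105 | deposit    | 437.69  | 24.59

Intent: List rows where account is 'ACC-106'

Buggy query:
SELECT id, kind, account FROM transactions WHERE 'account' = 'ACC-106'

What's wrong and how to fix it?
Bug: Single quotes denote string literals in SQL; the column name is being compared as a constant string

Fix: Reference the column as account without single quotes

Corrected query:
SELECT id, kind, account FROM transactions WHERE account = 'ACC-106'

Result:
id | kind     | account
---+----------+--------
2  | payment  | ACC-106
5  | fee      | ACC-106
7  | transfer | ACC-106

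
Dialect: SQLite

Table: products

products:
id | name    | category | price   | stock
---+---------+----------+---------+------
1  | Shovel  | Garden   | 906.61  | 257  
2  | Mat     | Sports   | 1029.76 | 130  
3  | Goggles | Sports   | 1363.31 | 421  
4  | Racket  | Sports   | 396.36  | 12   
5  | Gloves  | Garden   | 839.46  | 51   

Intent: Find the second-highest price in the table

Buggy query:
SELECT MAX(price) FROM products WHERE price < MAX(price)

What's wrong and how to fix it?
Bug: MAX(price) on the right of the comparison is an aggregate-in-WHERE error

Fix: Compute the overall MAX in a subquery, then take MAX of rows below it

Corrected query:
SELECT MAX(price) FROM products WHERE price < (SELECT MAX(price) FROM products)

Result:
MAX(price)
----------
1029.76   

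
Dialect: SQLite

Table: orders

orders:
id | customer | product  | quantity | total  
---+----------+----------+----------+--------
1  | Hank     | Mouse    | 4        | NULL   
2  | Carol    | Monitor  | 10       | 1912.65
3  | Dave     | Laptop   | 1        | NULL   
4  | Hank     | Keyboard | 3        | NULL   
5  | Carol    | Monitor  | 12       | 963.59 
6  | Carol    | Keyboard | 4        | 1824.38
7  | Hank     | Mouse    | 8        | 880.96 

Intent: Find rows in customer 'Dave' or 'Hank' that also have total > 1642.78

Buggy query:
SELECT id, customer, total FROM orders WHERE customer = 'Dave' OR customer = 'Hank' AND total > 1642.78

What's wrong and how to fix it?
Bug: Without parentheses, AND is evaluated before OR, so the total filter only applies to the 'Hank' branch

Fix: Add parentheses around the OR so the AND applies to both alternatives

Corrected query:
SELECT id, customer, total FROM orders WHERE (customer = 'Dave' OR customer = 'Hank') AND total > 1642.78

Result:
(no rows)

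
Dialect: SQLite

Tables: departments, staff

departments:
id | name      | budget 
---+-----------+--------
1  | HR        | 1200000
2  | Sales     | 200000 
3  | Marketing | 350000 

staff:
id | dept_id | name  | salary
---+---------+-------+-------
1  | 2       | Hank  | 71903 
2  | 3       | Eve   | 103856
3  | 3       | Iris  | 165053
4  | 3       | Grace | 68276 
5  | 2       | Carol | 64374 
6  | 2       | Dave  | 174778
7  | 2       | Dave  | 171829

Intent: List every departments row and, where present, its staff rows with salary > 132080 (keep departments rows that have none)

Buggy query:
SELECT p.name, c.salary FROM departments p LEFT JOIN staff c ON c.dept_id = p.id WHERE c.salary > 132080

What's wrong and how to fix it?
Bug: A WHERE condition on the right-hand table after LEFT JOIN drops unmatched parents

Fix: Put 'c.salary > 132080' in the JOIN's ON clause instead of WHERE

Corrected query:
SELECT p.name, c.salary FROM departments p LEFT JOIN staff c ON c.dept_id = p.id AND c.salary > 132080

Result:
name      | salary
----------+-------
HR        | NULL  
Sales     | 171829
Sales     | 174778
Marketing | 165053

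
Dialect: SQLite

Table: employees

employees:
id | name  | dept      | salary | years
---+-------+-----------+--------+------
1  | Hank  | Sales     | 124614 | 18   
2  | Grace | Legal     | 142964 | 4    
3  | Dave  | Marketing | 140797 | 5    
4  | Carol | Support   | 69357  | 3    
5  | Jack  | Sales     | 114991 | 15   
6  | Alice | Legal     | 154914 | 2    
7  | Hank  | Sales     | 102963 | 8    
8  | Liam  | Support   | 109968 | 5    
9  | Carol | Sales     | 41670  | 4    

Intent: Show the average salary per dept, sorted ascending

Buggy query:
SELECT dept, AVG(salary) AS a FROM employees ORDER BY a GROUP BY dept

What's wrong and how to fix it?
Bug: GROUP BY must precede ORDER BY

Fix: Move ORDER BY to the end, after GROUP BY

Corrected query:
SELECT dept, AVG(salary) AS a FROM employees GROUP BY dept ORDER BY a

Result:
dept      | a      
----------+--------
Support   | 89662.5
Sales     | 96059.5
Marketing | 140797 
Legal     | 148939 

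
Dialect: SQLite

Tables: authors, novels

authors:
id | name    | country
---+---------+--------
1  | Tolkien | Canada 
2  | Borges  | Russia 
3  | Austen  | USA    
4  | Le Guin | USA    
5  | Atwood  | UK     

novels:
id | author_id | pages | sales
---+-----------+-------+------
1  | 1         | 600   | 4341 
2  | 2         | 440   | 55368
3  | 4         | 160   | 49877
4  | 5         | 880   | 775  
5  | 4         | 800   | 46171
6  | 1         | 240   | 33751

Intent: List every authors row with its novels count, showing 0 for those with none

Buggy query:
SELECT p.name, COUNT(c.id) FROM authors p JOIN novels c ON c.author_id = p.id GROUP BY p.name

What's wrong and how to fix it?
Bug: An inner join excludes parents with zero children

Fix: Use LEFT JOIN so parents without children still appear (COUNT(c.id) gives 0)

Corrected query:
SELECT p.name, COUNT(c.id) FROM authors p LEFT JOIN novels c ON c.author_id = p.id GROUP BY p.name

Result:
name    | COUNT(c.id)
--------+------------
Atwood  | 1          
Austen  | 0          
Borges  | 1          
Le Guin | 2          
Tolkien | 2          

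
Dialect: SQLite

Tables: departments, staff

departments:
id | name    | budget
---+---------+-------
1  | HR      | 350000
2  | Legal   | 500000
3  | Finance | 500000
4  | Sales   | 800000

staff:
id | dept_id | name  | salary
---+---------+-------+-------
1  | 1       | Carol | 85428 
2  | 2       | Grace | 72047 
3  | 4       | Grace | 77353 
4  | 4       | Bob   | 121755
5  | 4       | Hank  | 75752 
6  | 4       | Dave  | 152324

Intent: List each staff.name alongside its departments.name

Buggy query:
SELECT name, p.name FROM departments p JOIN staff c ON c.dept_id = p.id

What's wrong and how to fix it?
Bug: 'name' exists in both joined tables, so the database can't tell which one is meant

Fix: Prefix ambiguous columns with the table alias

Corrected query:
SELECT c.name, p.name FROM departments p JOIN staff c ON c.dept_id = p.id

Result:
name  | name 
------+------
Carol | HR   
Grace | Legal
Grace | Sales
Bob   | Sales
Hank  | Sales
Dave  | Sales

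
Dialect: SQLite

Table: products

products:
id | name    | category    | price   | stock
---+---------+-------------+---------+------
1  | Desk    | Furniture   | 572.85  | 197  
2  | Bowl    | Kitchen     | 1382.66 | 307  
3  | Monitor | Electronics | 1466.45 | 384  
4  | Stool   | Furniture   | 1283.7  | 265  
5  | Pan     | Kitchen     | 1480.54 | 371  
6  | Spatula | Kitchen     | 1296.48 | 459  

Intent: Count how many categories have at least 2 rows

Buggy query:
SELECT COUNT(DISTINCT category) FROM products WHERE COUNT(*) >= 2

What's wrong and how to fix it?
Bug: WHERE filters individual rows, not groups, so a group-level COUNT is invalid there

Fix: Group first with HAVING COUNT(*) >= 2, then COUNT the resulting groups

Corrected query:
SELECT COUNT(*) FROM (SELECT category FROM products GROUP BY category HAVING COUNT(*) >= 2)

Result:
COUNT(*)
--------
2       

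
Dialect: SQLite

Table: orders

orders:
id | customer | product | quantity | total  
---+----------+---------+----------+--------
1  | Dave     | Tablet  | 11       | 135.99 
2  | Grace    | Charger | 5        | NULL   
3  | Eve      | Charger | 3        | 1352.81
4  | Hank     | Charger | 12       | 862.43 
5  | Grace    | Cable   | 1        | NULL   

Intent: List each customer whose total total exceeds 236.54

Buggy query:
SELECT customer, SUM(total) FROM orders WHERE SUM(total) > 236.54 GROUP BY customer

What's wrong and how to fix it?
Bug: SUM(total) is an aggregate, but WHERE filters rows before aggregation

Fix: Move the aggregate condition to a HAVING clause

Corrected query:
SELECT customer, SUM(total) FROM orders GROUP BY customer HAVING SUM(total) > 236.54

Result:
customer | SUM(total)
---------+-----------
Eve      | 1352.81   
Hank     | 862.43    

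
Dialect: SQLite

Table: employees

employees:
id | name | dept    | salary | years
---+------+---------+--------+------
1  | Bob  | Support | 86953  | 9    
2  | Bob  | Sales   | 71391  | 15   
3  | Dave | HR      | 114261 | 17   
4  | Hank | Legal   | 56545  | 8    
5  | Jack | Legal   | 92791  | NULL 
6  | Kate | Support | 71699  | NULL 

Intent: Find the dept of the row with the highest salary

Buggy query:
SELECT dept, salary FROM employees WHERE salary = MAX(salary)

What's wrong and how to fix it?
Bug: WHERE is evaluated per row; an aggregate over the whole table isn't defined there

Fix: Use a subquery: WHERE salary = (SELECT MAX(salary) FROM employees)

Corrected query:
SELECT dept, salary FROM employees WHERE salary = (SELECT MAX(salary) FROM employees)

Result:
dept | salary
-----+-------
HR   | 114261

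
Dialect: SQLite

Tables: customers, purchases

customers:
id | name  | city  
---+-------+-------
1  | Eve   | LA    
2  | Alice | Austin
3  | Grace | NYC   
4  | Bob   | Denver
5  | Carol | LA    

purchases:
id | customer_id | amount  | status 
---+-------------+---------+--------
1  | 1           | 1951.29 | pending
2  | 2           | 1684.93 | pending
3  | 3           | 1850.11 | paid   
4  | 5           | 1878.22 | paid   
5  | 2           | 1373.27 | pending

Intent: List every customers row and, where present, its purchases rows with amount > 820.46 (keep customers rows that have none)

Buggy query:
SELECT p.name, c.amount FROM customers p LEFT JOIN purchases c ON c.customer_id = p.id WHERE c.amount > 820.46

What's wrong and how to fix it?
Bug: Filtering c.amount in WHERE discards the NULL rows produced by LEFT JOIN, turning it into an inner join

Fix: Put 'c.amount > 820.46' in the JOIN's ON clause instead of WHERE

Corrected query:
SELECT p.name, c.amount FROM customers p LEFT JOIN purchases c ON c.customer_id = p.id AND c.amount > 820.46

Result:
name  | amount 
------+--------
Eve   | 1951.29
Alice | 1373.27
Alice | 1684.93
Grace | 1850.11
Bob   | NULL   
Carol | 1878.22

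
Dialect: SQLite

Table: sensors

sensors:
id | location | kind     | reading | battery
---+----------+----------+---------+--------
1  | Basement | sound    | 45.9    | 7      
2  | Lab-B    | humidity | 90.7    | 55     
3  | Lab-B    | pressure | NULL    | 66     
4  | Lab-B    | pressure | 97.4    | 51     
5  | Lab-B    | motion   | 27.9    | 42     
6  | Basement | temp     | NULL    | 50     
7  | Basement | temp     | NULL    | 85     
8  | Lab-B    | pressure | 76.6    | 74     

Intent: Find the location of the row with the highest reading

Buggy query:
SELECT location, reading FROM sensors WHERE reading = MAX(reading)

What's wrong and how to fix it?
Bug: MAX(reading) is an aggregate and cannot be used directly in WHERE

Fix: Use a subquery: WHERE reading = (SELECT MAX(reading) FROM sensors)

Corrected query:
SELECT location, reading FROM sensors WHERE reading = (SELECT MAX(reading) FROM sensors)

Result:
location | reading
---------+--------
Lab-B    | 97.4   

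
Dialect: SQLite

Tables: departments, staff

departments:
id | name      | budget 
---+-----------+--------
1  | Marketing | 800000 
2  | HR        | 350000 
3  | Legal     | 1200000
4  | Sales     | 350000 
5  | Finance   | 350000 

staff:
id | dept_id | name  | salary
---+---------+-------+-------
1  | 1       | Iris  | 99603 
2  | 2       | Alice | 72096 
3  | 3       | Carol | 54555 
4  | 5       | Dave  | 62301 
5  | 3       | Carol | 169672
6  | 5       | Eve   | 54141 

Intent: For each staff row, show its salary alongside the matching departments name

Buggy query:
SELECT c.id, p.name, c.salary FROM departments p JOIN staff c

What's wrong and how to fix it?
Bug: Missing join condition: each staff row is matched to all departments rows instead of just its own

Fix: Specify the join condition linking the foreign key to the parent id

Corrected query:
SELECT c.id, p.name, c.salary FROM departments p JOIN staff c ON c.dept_id = p.id

Result:
id | name      | salary
---+-----------+-------
1  | Marketing | 99603 
2  | HR        | 72096 
3  | Legal     | 54555 
4  | Finance   | 62301 
5  | Legal     | 169672
6  | Finance   | 54141 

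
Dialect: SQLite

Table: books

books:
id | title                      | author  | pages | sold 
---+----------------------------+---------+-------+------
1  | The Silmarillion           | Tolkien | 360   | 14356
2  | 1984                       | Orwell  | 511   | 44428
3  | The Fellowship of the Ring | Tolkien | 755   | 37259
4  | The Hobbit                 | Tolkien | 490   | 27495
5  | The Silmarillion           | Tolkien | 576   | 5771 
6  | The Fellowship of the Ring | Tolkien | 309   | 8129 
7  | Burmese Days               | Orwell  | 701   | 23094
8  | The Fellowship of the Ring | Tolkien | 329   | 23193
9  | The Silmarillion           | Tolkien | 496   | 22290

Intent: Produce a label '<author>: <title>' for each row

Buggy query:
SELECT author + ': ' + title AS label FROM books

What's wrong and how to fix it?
Bug: '+' is numeric addition; on text columns SQLite converts them to 0 instead of concatenating

Fix: Use the || operator for string concatenation

Corrected query:
SELECT author || ': ' || title AS label FROM books

Result:
label                              
-----------------------------------
Tolkien: The Silmarillion          
Orwell: 1984                       
Tolkien: The Fellowship of the Ring
Tolkien: The Hobbit                
Tolkien: The Silmarillion          
Tolkien: The Fellowship of the Ring
Orwell: Burmese Days               
Tolkien: The Fellowship of the Ring
Tolkien: The Silmarillion          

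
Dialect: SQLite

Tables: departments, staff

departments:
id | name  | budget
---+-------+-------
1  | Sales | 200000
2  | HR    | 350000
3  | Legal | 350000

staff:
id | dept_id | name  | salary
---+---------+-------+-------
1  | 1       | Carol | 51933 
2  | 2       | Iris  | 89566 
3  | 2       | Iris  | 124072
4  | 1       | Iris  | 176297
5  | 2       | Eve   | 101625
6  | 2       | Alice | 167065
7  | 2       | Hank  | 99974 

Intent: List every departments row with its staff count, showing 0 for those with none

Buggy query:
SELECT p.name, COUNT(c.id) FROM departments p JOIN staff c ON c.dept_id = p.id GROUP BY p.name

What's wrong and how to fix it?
Bug: An inner join excludes parents with zero children

Fix: Switch to LEFT JOIN to retain unmatched parent rows

Corrected query:
SELECT p.name, COUNT(c.id) FROM departments p LEFT JOIN staff c ON c.dept_id = p.id GROUP BY p.name

Result:
name  | COUNT(c.id)
------+------------
HR    | 5          
Legal | 0          
Sales | 2          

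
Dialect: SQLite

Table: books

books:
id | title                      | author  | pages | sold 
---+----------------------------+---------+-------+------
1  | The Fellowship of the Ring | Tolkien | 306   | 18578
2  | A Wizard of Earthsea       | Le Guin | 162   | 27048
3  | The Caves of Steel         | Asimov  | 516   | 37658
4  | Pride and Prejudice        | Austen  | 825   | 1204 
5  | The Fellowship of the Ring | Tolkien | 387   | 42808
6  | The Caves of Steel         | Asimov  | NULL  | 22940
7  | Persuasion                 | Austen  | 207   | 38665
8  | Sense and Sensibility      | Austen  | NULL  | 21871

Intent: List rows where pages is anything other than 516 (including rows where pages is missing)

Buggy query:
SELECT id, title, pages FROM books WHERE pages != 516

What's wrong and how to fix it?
Bug: Inequality against NULL is unknown, not true; rows with NULL are dropped

Fix: Add an explicit OR pages IS NULL to include the missing-value rows

Corrected query:
SELECT id, title, pages FROM books WHERE pages != 516 OR pages IS NULL

Result:
id | title                      | pages
---+----------------------------+------
1  | The Fellowship of the Ring | 306  
2  | A Wizard of Earthsea       | 162  
4  | Pride and Prejudice        | 825  
5  | The Fellowship of the Ring | 387  
6  | The Caves of Steel         | NULL 
7  | Persuasion                 | 207  
8  | Sense and Sensibility      | NULL 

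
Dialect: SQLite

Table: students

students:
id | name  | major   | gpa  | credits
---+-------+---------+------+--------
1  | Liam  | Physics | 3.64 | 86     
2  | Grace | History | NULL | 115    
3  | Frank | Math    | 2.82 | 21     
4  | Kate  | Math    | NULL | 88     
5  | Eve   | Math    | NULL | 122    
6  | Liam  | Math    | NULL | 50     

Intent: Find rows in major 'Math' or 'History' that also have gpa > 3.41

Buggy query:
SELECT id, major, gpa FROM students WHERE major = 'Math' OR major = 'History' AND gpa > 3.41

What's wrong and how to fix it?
Bug: Without parentheses, AND is evaluated before OR, so the gpa filter only applies to the 'History' branch

Fix: Add parentheses around the OR so the AND applies to both alternatives

Corrected query:
SELECT id, major, gpa FROM students WHERE (major = 'Math' OR major = 'History') AND gpa > 3.41

Result:
(no rows)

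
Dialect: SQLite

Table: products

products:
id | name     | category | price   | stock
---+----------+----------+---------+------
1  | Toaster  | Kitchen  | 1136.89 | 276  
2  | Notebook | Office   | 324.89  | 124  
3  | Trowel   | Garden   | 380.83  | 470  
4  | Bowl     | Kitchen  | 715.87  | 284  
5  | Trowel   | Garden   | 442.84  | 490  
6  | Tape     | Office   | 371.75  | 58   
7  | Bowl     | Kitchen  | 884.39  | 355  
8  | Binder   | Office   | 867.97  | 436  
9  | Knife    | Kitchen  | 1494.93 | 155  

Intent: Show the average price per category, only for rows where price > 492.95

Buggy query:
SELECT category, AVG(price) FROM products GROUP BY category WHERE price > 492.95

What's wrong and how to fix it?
Bug: WHERE cannot follow GROUP BY

Fix: Move the WHERE clause before GROUP BY

Corrected query:
SELECT category, AVG(price) FROM products WHERE price > 492.95 GROUP BY category

Result:
category | AVG(price)
---------+-----------
Kitchen  | 1058.02   
Office   | 867.97    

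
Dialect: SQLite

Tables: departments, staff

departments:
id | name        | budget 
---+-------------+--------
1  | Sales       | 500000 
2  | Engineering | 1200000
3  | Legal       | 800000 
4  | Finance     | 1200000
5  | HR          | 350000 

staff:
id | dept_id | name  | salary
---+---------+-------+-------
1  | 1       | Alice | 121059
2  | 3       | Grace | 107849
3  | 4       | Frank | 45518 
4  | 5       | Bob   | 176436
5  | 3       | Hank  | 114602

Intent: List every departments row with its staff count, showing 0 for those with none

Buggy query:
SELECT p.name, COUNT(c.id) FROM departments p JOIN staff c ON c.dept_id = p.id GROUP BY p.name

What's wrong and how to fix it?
Bug: An inner join excludes parents with zero children

Fix: Switch to LEFT JOIN to retain unmatched parent rows

Corrected query:
SELECT p.name, COUNT(c.id) FROM departments p LEFT JOIN staff c ON c.dept_id = p.id GROUP BY p.name

Result:
name        | COUNT(c.id)
------------+------------
Engineering | 0          
Finance     | 1          
HR          | 1          
Legal       | 2          
Sales       | 1          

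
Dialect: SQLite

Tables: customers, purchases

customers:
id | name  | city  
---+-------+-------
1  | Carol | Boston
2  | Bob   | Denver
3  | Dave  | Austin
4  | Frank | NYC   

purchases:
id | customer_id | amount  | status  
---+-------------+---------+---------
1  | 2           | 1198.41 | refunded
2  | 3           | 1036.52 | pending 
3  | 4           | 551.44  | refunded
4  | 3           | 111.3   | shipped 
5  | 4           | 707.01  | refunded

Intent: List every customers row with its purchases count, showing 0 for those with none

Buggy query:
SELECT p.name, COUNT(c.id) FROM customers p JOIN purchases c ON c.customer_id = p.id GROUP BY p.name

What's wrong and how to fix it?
Bug: INNER JOIN drops customers rows that have no matching purchases rows

Fix: Use LEFT JOIN so parents without children still appear (COUNT(c.id) gives 0)

Corrected query:
SELECT p.name, COUNT(c.id) FROM customers p LEFT JOIN purchases c ON c.customer_id = p.id GROUP BY p.name

Result:
name  | COUNT(c.id)
------+------------
Bob   | 1          
Carol | 0          
Dave  | 2          
Frank | 2          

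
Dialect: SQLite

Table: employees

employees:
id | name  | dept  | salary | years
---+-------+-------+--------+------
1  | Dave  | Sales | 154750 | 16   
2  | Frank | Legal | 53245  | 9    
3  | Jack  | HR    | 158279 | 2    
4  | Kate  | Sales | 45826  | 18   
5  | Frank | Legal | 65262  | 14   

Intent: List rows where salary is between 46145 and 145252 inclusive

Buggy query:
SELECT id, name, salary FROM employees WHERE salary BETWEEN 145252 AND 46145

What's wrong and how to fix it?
Bug: The bounds are reversed; BETWEEN a AND b requires a <= b to match anything

Fix: Write BETWEEN 46145 AND 145252

Corrected query:
SELECT id, name, salary FROM employees WHERE salary BETWEEN 46145 AND 145252

Result:
id | name  | salary
---+-------+-------
2  | Frank | 53245 
5  | Frank | 65262 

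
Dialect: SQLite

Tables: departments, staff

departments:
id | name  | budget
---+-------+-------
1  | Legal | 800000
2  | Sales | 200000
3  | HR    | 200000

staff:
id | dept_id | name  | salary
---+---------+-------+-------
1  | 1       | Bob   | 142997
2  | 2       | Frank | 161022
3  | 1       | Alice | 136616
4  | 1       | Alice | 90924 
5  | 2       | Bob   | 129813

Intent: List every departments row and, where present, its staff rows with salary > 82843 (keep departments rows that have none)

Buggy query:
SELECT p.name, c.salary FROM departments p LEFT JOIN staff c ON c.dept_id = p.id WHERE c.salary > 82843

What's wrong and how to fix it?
Bug: A WHERE condition on the right-hand table after LEFT JOIN drops unmatched parents

Fix: Move the right-table condition into the ON clause so unmatched parents are kept

Corrected query:
SELECT p.name, c.salary FROM departments p LEFT JOIN staff c ON c.dept_id = p.id AND c.salary > 82843

Result:
name  | salary
------+-------
Legal | 90924 
Legal | 136616
Legal | 142997
Sales | 129813
Sales | 161022
HR    | NULL  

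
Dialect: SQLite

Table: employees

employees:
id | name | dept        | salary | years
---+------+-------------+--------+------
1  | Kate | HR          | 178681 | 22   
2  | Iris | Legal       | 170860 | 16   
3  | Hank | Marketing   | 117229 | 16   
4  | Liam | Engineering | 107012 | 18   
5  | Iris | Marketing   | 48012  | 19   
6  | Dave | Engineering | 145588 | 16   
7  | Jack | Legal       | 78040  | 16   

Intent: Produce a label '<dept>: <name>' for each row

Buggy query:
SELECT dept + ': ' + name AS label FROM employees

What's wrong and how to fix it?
Bug: '+' is numeric addition; on text columns SQLite converts them to 0 instead of concatenating

Fix: Replace + with || to concatenate text

Corrected query:
SELECT dept || ': ' || name AS label FROM employees

Result:
label            
-----------------
HR: Kate         
Legal: Iris      
Marketing: Hank  
Engineering: Liam
Marketing: Iris  
Engineering: Dave
Legal: Jack      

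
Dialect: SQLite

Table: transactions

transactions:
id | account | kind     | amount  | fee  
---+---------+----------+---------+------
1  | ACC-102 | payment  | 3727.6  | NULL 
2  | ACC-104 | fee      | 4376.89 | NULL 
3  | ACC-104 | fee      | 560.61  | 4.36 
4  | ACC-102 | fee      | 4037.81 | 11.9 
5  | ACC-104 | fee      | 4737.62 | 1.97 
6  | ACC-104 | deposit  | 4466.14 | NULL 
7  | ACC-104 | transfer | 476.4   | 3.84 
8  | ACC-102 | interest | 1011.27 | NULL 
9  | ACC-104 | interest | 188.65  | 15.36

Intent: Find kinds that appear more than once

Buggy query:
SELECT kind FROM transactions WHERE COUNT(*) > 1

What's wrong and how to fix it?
Bug: COUNT(*) is an aggregate and cannot be used in WHERE

Fix: GROUP BY kind, then filter groups with HAVING COUNT(*) > 1

Corrected query:
SELECT kind FROM transactions GROUP BY kind HAVING COUNT(*) > 1

Result:
kind    
--------
fee     
interest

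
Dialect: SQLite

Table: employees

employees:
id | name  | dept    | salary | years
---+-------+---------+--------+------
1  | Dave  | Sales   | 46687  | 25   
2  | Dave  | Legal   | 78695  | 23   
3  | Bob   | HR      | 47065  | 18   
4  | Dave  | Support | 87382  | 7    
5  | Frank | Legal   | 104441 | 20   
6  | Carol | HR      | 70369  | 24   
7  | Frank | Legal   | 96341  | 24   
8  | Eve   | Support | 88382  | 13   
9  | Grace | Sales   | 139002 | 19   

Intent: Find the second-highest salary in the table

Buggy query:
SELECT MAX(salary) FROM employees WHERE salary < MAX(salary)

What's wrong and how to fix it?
Bug: MAX(salary) on the right of the comparison is an aggregate-in-WHERE error

Fix: Compute the overall MAX in a subquery, then take MAX of rows below it

Corrected query:
SELECT MAX(salary) FROM employees WHERE salary < (SELECT MAX(salary) FROM employees)

Result:
MAX(salary)
-----------
104441     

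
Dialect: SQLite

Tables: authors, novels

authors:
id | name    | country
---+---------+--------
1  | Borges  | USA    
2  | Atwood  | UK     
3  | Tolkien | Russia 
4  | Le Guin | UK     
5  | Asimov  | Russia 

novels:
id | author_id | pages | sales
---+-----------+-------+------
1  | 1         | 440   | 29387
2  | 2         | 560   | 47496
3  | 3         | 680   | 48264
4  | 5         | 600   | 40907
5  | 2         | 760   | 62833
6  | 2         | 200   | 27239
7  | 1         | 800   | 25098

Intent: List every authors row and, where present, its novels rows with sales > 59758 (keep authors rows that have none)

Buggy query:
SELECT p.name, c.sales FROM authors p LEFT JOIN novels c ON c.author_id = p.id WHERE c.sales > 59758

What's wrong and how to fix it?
Bug: Filtering c.sales in WHERE discards the NULL rows produced by LEFT JOIN, turning it into an inner join

Fix: Put 'c.sales > 59758' in the JOIN's ON clause instead of WHERE

Corrected query:
SELECT p.name, c.sales FROM authors p LEFT JOIN novels c ON c.author_id = p.id AND c.sales > 59758

Result:
name    | sales
--------+------
Borges  | NULL 
Atwood  | 62833
Tolkien | NULL 
Le Guin | NULL 
Asimov  | NULL 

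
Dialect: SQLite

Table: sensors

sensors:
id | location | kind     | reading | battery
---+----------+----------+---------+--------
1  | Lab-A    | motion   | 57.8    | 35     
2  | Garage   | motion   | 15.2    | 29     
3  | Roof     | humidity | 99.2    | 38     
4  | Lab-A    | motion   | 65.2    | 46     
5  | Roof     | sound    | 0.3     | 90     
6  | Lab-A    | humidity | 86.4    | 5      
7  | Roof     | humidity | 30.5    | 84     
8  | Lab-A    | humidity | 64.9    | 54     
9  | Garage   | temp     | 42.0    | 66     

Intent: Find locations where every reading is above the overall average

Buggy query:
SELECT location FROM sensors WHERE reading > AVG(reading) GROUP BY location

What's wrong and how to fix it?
Bug: WHERE evaluates per row before aggregation, so AVG() is unavailable

Fix: Compute the overall average in a scalar subquery and compare each group's MIN against it in HAVING

Corrected query:
SELECT location FROM sensors GROUP BY location HAVING MIN(reading) > (SELECT AVG(reading) FROM sensors)

Result:
location
--------
Lab-A   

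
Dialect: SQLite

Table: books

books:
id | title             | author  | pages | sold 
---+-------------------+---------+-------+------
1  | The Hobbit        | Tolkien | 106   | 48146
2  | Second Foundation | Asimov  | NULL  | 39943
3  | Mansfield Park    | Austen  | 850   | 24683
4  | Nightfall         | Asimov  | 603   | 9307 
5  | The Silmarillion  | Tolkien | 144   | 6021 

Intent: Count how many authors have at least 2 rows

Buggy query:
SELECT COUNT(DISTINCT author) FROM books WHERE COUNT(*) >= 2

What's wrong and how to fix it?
Bug: WHERE filters individual rows, not groups, so a group-level COUNT is invalid there

Fix: Group first with HAVING COUNT(*) >= 2, then COUNT the resulting groups

Corrected query:
SELECT COUNT(*) FROM (SELECT author FROM books GROUP BY author HAVING COUNT(*) >= 2)

Result:
COUNT(*)
--------
2       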